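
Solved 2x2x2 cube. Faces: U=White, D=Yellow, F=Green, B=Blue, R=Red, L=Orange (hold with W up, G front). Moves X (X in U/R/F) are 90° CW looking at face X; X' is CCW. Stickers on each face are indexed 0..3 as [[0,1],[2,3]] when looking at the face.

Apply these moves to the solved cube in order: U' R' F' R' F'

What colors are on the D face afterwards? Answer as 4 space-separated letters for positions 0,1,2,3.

Answer: R W Y G

Derivation:
After move 1 (U'): U=WWWW F=OOGG R=GGRR B=RRBB L=BBOO
After move 2 (R'): R=GRGR U=WBWR F=OWGW D=YOYG B=YRYB
After move 3 (F'): F=WWOG U=WBGG R=ORYR D=BOYG L=BROW
After move 4 (R'): R=RROY U=WYGY F=WBOG D=BWYG B=GROB
After move 5 (F'): F=BGWO U=WYRO R=WRBY D=RWYG L=BYOG
Query: D face = RWYG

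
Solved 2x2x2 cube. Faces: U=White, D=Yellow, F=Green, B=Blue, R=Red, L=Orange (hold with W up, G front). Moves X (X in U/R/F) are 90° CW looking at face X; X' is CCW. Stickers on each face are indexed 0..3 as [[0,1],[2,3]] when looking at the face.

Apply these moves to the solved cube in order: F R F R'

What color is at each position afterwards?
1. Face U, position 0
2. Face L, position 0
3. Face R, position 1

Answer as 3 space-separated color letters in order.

Answer: W O R

Derivation:
After move 1 (F): F=GGGG U=WWOO R=WRWR D=RRYY L=OYOY
After move 2 (R): R=WWRR U=WGOG F=GRGY D=RBYB B=OBWB
After move 3 (F): F=GGYR U=WGYY R=OWGR D=RWYB L=OROB
After move 4 (R'): R=WROG U=WWYO F=GGYY D=RGYR B=BBWB
Query 1: U[0] = W
Query 2: L[0] = O
Query 3: R[1] = R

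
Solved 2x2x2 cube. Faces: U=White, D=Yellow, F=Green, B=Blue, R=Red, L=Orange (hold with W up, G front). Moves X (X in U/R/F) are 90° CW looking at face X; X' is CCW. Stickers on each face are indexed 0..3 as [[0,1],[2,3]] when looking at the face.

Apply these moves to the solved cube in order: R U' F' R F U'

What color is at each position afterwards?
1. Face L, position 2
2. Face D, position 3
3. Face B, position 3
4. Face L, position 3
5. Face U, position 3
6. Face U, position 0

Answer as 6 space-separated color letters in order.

Answer: O R B W W Y

Derivation:
After move 1 (R): R=RRRR U=WGWG F=GYGY D=YBYB B=WBWB
After move 2 (U'): U=GGWW F=OOGY R=GYRR B=RRWB L=WBOO
After move 3 (F'): F=OYOG U=GGGR R=BYYR D=BOYB L=WWOW
After move 4 (R): R=YBRY U=GYGG F=OOOB D=BWYR B=RRGB
After move 5 (F): F=OOBO U=GYWW R=GBGY D=RYYR L=WBOW
After move 6 (U'): U=YWGW F=WBBO R=OOGY B=GBGB L=RROW
Query 1: L[2] = O
Query 2: D[3] = R
Query 3: B[3] = B
Query 4: L[3] = W
Query 5: U[3] = W
Query 6: U[0] = Y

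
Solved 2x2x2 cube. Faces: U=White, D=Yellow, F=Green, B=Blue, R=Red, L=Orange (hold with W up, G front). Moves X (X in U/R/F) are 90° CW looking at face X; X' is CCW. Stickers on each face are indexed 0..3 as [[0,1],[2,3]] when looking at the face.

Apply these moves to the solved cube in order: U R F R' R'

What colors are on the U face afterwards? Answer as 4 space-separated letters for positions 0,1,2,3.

Answer: W R O O

Derivation:
After move 1 (U): U=WWWW F=RRGG R=BBRR B=OOBB L=GGOO
After move 2 (R): R=RBRB U=WRWG F=RYGY D=YBYO B=WOWB
After move 3 (F): F=GRYY U=WROG R=WBGB D=RRYO L=GYOB
After move 4 (R'): R=BBWG U=WWOW F=GRYG D=RRYY B=OORB
After move 5 (R'): R=BGBW U=WROO F=GWYW D=RRYG B=YORB
Query: U face = WROO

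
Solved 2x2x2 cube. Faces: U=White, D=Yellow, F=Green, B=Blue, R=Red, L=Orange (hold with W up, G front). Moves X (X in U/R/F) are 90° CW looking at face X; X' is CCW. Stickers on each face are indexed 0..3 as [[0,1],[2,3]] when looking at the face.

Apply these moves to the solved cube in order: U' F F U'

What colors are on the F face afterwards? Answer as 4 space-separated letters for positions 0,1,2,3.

After move 1 (U'): U=WWWW F=OOGG R=GGRR B=RRBB L=BBOO
After move 2 (F): F=GOGO U=WWOB R=WGWR D=RGYY L=BYOY
After move 3 (F): F=GGOO U=WWYY R=OGBR D=WWYY L=BROG
After move 4 (U'): U=WYWY F=BROO R=GGBR B=OGBB L=RROG
Query: F face = BROO

Answer: B R O O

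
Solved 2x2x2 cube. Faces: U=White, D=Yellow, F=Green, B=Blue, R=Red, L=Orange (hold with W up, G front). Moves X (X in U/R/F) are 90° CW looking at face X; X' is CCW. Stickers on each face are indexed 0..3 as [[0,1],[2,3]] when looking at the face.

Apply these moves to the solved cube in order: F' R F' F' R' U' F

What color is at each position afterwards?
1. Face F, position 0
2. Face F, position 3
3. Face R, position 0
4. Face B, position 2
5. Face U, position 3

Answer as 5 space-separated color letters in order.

After move 1 (F'): F=GGGG U=WWRR R=YRYR D=OOYY L=OWOW
After move 2 (R): R=YYRR U=WGRG F=GOGY D=OBYB B=RBWB
After move 3 (F'): F=OYGG U=WGYR R=BYOR D=WWYB L=OGOR
After move 4 (F'): F=YGOG U=WGBO R=WYWR D=GRYB L=OROY
After move 5 (R'): R=YRWW U=WWBR F=YGOO D=GGYG B=BBRB
After move 6 (U'): U=WRWB F=OROO R=YGWW B=YRRB L=BBOY
After move 7 (F): F=OOOR U=WRYB R=WGBW D=WYYG L=BGOG
Query 1: F[0] = O
Query 2: F[3] = R
Query 3: R[0] = W
Query 4: B[2] = R
Query 5: U[3] = B

Answer: O R W R B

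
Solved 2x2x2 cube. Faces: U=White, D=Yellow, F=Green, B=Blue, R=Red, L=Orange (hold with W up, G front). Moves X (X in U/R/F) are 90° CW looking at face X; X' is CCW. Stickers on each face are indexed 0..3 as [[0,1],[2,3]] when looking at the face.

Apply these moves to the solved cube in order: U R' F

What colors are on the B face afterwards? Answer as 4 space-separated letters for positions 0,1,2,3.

Answer: Y O Y B

Derivation:
After move 1 (U): U=WWWW F=RRGG R=BBRR B=OOBB L=GGOO
After move 2 (R'): R=BRBR U=WBWO F=RWGW D=YRYG B=YOYB
After move 3 (F): F=GRWW U=WBOG R=WROR D=BBYG L=GYOR
Query: B face = YOYB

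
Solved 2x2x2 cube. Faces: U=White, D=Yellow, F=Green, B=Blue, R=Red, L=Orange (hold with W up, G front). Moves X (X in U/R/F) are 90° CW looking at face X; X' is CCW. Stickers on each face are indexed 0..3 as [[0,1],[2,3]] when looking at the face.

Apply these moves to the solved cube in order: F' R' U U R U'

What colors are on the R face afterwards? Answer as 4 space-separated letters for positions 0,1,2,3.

Answer: Y G Y W

Derivation:
After move 1 (F'): F=GGGG U=WWRR R=YRYR D=OOYY L=OWOW
After move 2 (R'): R=RRYY U=WBRB F=GWGR D=OGYG B=YBOB
After move 3 (U): U=RWBB F=RRGR R=YBYY B=OWOB L=GWOW
After move 4 (U): U=BRBW F=YBGR R=OWYY B=GWOB L=RROW
After move 5 (R): R=YOYW U=BBBR F=YGGG D=OOYG B=WWRB
After move 6 (U'): U=BRBB F=RRGG R=YGYW B=YORB L=WWOW
Query: R face = YGYW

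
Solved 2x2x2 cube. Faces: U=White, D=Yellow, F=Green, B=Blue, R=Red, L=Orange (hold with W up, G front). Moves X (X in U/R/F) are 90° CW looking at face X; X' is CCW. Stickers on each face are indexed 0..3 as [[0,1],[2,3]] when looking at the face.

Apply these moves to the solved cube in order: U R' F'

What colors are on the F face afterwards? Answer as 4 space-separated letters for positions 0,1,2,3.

After move 1 (U): U=WWWW F=RRGG R=BBRR B=OOBB L=GGOO
After move 2 (R'): R=BRBR U=WBWO F=RWGW D=YRYG B=YOYB
After move 3 (F'): F=WWRG U=WBBB R=RRYR D=GOYG L=GOOW
Query: F face = WWRG

Answer: W W R G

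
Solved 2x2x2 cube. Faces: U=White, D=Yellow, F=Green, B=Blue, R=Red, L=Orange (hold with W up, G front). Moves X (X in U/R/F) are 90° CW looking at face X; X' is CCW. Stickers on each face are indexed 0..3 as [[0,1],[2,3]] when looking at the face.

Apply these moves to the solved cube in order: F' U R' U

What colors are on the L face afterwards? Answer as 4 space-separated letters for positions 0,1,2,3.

Answer: Y W O W

Derivation:
After move 1 (F'): F=GGGG U=WWRR R=YRYR D=OOYY L=OWOW
After move 2 (U): U=RWRW F=YRGG R=BBYR B=OWBB L=GGOW
After move 3 (R'): R=BRBY U=RBRO F=YWGW D=ORYG B=YWOB
After move 4 (U): U=RROB F=BRGW R=YWBY B=GGOB L=YWOW
Query: L face = YWOW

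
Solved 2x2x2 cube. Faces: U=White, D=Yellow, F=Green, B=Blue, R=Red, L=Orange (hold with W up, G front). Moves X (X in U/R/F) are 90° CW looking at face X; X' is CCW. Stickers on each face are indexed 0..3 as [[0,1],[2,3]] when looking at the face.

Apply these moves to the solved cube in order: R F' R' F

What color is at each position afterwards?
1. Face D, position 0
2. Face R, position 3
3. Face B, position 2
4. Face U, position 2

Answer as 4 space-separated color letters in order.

After move 1 (R): R=RRRR U=WGWG F=GYGY D=YBYB B=WBWB
After move 2 (F'): F=YYGG U=WGRR R=BRYR D=OOYB L=OGOW
After move 3 (R'): R=RRBY U=WWRW F=YGGR D=OYYG B=BBOB
After move 4 (F): F=GYRG U=WWWG R=RRWY D=BRYG L=OOOY
Query 1: D[0] = B
Query 2: R[3] = Y
Query 3: B[2] = O
Query 4: U[2] = W

Answer: B Y O W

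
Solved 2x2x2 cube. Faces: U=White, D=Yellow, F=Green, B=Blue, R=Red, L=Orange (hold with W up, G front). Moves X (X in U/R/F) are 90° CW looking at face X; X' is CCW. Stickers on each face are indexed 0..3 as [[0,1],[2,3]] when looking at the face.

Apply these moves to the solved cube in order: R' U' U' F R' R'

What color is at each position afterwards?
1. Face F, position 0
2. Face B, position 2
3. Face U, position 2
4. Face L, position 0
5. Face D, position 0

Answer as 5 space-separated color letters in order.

Answer: G Y O R R

Derivation:
After move 1 (R'): R=RRRR U=WBWB F=GWGW D=YGYG B=YBYB
After move 2 (U'): U=BBWW F=OOGW R=GWRR B=RRYB L=YBOO
After move 3 (U'): U=BWBW F=YBGW R=OORR B=GWYB L=RROO
After move 4 (F): F=GYWB U=BWOR R=BOWR D=ROYG L=RYOG
After move 5 (R'): R=ORBW U=BYOG F=GWWR D=RYYB B=GWOB
After move 6 (R'): R=RWOB U=BOOG F=GYWG D=RWYR B=BWYB
Query 1: F[0] = G
Query 2: B[2] = Y
Query 3: U[2] = O
Query 4: L[0] = R
Query 5: D[0] = R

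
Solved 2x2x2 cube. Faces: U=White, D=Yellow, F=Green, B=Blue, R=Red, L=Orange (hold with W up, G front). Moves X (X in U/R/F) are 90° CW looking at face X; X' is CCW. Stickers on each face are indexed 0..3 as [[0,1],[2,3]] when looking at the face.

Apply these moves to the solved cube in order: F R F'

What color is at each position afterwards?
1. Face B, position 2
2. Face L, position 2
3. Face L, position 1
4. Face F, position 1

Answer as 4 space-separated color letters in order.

Answer: W O G Y

Derivation:
After move 1 (F): F=GGGG U=WWOO R=WRWR D=RRYY L=OYOY
After move 2 (R): R=WWRR U=WGOG F=GRGY D=RBYB B=OBWB
After move 3 (F'): F=RYGG U=WGWR R=BWRR D=YYYB L=OGOO
Query 1: B[2] = W
Query 2: L[2] = O
Query 3: L[1] = G
Query 4: F[1] = Y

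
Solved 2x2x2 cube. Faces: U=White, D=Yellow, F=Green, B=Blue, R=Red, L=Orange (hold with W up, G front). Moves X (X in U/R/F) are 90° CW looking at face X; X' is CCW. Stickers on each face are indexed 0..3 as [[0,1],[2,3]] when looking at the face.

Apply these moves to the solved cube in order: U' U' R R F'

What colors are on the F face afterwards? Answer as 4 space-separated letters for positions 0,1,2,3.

After move 1 (U'): U=WWWW F=OOGG R=GGRR B=RRBB L=BBOO
After move 2 (U'): U=WWWW F=BBGG R=OORR B=GGBB L=RROO
After move 3 (R): R=RORO U=WBWG F=BYGY D=YBYG B=WGWB
After move 4 (R): R=RROO U=WYWY F=BBGG D=YWYW B=GGBB
After move 5 (F'): F=BGBG U=WYRO R=WRYO D=ROYW L=RYOW
Query: F face = BGBG

Answer: B G B G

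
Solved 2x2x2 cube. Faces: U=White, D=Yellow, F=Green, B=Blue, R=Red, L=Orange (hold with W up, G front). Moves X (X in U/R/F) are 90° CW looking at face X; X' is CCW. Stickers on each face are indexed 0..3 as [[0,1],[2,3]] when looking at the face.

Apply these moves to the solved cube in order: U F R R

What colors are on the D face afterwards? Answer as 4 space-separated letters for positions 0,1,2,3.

Answer: R W Y G

Derivation:
After move 1 (U): U=WWWW F=RRGG R=BBRR B=OOBB L=GGOO
After move 2 (F): F=GRGR U=WWOG R=WBWR D=RBYY L=GYOY
After move 3 (R): R=WWRB U=WROR F=GBGY D=RBYO B=GOWB
After move 4 (R): R=RWBW U=WBOY F=GBGO D=RWYG B=RORB
Query: D face = RWYG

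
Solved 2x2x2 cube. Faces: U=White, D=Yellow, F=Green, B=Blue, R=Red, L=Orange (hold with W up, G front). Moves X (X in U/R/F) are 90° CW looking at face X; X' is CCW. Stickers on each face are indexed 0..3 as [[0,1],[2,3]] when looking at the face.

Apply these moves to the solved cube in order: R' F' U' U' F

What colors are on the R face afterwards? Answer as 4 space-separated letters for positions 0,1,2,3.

After move 1 (R'): R=RRRR U=WBWB F=GWGW D=YGYG B=YBYB
After move 2 (F'): F=WWGG U=WBRR R=GRYR D=OOYG L=OBOW
After move 3 (U'): U=BRWR F=OBGG R=WWYR B=GRYB L=YBOW
After move 4 (U'): U=RRBW F=YBGG R=OBYR B=WWYB L=GROW
After move 5 (F): F=GYGB U=RRWR R=BBWR D=YOYG L=GOOO
Query: R face = BBWR

Answer: B B W R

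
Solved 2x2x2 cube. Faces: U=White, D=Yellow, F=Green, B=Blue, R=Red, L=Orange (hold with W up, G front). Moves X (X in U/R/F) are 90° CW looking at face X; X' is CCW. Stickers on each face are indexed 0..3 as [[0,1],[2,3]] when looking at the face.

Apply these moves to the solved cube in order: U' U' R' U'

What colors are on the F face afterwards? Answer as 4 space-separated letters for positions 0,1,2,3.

After move 1 (U'): U=WWWW F=OOGG R=GGRR B=RRBB L=BBOO
After move 2 (U'): U=WWWW F=BBGG R=OORR B=GGBB L=RROO
After move 3 (R'): R=OROR U=WBWG F=BWGW D=YBYG B=YGYB
After move 4 (U'): U=BGWW F=RRGW R=BWOR B=ORYB L=YGOO
Query: F face = RRGW

Answer: R R G W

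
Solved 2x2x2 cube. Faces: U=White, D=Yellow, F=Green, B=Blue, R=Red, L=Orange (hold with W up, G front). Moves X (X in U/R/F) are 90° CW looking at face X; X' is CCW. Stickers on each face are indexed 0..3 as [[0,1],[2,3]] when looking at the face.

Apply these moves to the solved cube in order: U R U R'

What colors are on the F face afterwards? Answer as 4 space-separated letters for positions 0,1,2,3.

Answer: R W G R

Derivation:
After move 1 (U): U=WWWW F=RRGG R=BBRR B=OOBB L=GGOO
After move 2 (R): R=RBRB U=WRWG F=RYGY D=YBYO B=WOWB
After move 3 (U): U=WWGR F=RBGY R=WORB B=GGWB L=RYOO
After move 4 (R'): R=OBWR U=WWGG F=RWGR D=YBYY B=OGBB
Query: F face = RWGR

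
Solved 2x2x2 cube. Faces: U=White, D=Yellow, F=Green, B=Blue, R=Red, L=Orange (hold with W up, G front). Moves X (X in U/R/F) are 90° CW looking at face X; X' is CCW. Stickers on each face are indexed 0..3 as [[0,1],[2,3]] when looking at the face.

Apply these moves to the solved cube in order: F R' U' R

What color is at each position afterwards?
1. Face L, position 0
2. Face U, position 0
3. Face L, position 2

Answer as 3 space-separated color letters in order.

After move 1 (F): F=GGGG U=WWOO R=WRWR D=RRYY L=OYOY
After move 2 (R'): R=RRWW U=WBOB F=GWGO D=RGYG B=YBRB
After move 3 (U'): U=BBWO F=OYGO R=GWWW B=RRRB L=YBOY
After move 4 (R): R=WGWW U=BYWO F=OGGG D=RRYR B=ORBB
Query 1: L[0] = Y
Query 2: U[0] = B
Query 3: L[2] = O

Answer: Y B O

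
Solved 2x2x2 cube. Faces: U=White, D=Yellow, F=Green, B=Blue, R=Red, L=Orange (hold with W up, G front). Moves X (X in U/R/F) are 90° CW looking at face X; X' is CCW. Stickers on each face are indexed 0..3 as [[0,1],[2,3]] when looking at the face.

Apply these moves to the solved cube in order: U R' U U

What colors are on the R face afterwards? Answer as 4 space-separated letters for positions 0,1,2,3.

After move 1 (U): U=WWWW F=RRGG R=BBRR B=OOBB L=GGOO
After move 2 (R'): R=BRBR U=WBWO F=RWGW D=YRYG B=YOYB
After move 3 (U): U=WWOB F=BRGW R=YOBR B=GGYB L=RWOO
After move 4 (U): U=OWBW F=YOGW R=GGBR B=RWYB L=BROO
Query: R face = GGBR

Answer: G G B R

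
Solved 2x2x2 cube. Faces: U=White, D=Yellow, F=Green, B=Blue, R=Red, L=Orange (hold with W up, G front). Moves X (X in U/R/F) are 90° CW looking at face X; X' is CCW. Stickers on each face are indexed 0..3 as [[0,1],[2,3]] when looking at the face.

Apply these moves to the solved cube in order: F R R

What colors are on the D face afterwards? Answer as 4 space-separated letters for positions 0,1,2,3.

Answer: R W Y O

Derivation:
After move 1 (F): F=GGGG U=WWOO R=WRWR D=RRYY L=OYOY
After move 2 (R): R=WWRR U=WGOG F=GRGY D=RBYB B=OBWB
After move 3 (R): R=RWRW U=WROY F=GBGB D=RWYO B=GBGB
Query: D face = RWYO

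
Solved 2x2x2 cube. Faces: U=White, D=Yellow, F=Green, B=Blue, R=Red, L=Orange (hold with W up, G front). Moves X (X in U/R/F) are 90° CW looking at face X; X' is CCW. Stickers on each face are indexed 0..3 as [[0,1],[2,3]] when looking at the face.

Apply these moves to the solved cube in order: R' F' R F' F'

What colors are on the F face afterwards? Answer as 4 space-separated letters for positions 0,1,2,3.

After move 1 (R'): R=RRRR U=WBWB F=GWGW D=YGYG B=YBYB
After move 2 (F'): F=WWGG U=WBRR R=GRYR D=OOYG L=OBOW
After move 3 (R): R=YGRR U=WWRG F=WOGG D=OYYY B=RBBB
After move 4 (F'): F=OGWG U=WWYR R=YGOR D=BWYY L=OGOR
After move 5 (F'): F=GGOW U=WWYO R=WGBR D=GRYY L=OROY
Query: F face = GGOW

Answer: G G O W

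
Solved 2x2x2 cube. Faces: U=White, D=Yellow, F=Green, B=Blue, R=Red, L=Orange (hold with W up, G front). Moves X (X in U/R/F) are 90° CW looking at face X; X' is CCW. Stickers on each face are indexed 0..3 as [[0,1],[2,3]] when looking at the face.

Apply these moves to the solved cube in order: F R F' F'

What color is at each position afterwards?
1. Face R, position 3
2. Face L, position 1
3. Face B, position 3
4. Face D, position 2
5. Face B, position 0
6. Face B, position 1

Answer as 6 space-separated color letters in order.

Answer: R R B Y O B

Derivation:
After move 1 (F): F=GGGG U=WWOO R=WRWR D=RRYY L=OYOY
After move 2 (R): R=WWRR U=WGOG F=GRGY D=RBYB B=OBWB
After move 3 (F'): F=RYGG U=WGWR R=BWRR D=YYYB L=OGOO
After move 4 (F'): F=YGRG U=WGBR R=YWYR D=GOYB L=OROW
Query 1: R[3] = R
Query 2: L[1] = R
Query 3: B[3] = B
Query 4: D[2] = Y
Query 5: B[0] = O
Query 6: B[1] = B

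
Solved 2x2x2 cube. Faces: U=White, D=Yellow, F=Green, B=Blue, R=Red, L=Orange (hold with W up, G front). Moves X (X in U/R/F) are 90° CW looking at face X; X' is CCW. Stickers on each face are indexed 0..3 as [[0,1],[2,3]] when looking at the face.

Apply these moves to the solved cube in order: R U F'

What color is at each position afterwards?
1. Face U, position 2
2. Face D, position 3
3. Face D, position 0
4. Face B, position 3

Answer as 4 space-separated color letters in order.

Answer: W B Y B

Derivation:
After move 1 (R): R=RRRR U=WGWG F=GYGY D=YBYB B=WBWB
After move 2 (U): U=WWGG F=RRGY R=WBRR B=OOWB L=GYOO
After move 3 (F'): F=RYRG U=WWWR R=BBYR D=YOYB L=GGOG
Query 1: U[2] = W
Query 2: D[3] = B
Query 3: D[0] = Y
Query 4: B[3] = B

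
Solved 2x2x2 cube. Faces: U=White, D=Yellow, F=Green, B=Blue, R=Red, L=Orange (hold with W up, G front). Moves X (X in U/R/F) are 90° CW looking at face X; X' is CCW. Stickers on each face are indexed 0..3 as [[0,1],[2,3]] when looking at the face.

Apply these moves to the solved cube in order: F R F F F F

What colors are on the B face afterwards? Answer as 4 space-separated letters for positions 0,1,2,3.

Answer: O B W B

Derivation:
After move 1 (F): F=GGGG U=WWOO R=WRWR D=RRYY L=OYOY
After move 2 (R): R=WWRR U=WGOG F=GRGY D=RBYB B=OBWB
After move 3 (F): F=GGYR U=WGYY R=OWGR D=RWYB L=OROB
After move 4 (F): F=YGRG U=WGBR R=YWYR D=GOYB L=OROW
After move 5 (F): F=RYGG U=WGWR R=BWRR D=YYYB L=OGOO
After move 6 (F): F=GRGY U=WGOG R=WWRR D=RBYB L=OYOY
Query: B face = OBWB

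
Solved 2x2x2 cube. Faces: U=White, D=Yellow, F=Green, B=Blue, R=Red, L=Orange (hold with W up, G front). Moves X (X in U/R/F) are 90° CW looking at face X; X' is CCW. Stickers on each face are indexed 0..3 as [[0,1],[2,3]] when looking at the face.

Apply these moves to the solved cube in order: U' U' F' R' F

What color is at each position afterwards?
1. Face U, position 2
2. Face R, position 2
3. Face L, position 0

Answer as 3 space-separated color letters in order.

After move 1 (U'): U=WWWW F=OOGG R=GGRR B=RRBB L=BBOO
After move 2 (U'): U=WWWW F=BBGG R=OORR B=GGBB L=RROO
After move 3 (F'): F=BGBG U=WWOR R=YOYR D=ROYY L=RWOW
After move 4 (R'): R=ORYY U=WBOG F=BWBR D=RGYG B=YGOB
After move 5 (F): F=BBRW U=WBWW R=ORGY D=YOYG L=RROG
Query 1: U[2] = W
Query 2: R[2] = G
Query 3: L[0] = R

Answer: W G R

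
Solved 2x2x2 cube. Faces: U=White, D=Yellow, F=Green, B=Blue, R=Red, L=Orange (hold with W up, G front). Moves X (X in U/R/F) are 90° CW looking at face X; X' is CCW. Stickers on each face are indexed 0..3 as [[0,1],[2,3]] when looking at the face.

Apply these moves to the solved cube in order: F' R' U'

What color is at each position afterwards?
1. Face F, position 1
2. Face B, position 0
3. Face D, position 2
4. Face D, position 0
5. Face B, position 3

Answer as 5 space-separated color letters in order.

After move 1 (F'): F=GGGG U=WWRR R=YRYR D=OOYY L=OWOW
After move 2 (R'): R=RRYY U=WBRB F=GWGR D=OGYG B=YBOB
After move 3 (U'): U=BBWR F=OWGR R=GWYY B=RROB L=YBOW
Query 1: F[1] = W
Query 2: B[0] = R
Query 3: D[2] = Y
Query 4: D[0] = O
Query 5: B[3] = B

Answer: W R Y O B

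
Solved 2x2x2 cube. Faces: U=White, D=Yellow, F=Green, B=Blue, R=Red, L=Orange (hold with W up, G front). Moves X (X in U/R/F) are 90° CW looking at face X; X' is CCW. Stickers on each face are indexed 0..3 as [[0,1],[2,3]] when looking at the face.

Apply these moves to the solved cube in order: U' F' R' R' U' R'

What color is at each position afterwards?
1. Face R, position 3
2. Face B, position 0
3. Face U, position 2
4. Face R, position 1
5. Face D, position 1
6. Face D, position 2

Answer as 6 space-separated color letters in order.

Answer: G R W Y W Y

Derivation:
After move 1 (U'): U=WWWW F=OOGG R=GGRR B=RRBB L=BBOO
After move 2 (F'): F=OGOG U=WWGR R=YGYR D=BOYY L=BWOW
After move 3 (R'): R=GRYY U=WBGR F=OWOR D=BGYG B=YROB
After move 4 (R'): R=RYGY U=WOGY F=OBOR D=BWYR B=GRGB
After move 5 (U'): U=OYWG F=BWOR R=OBGY B=RYGB L=GROW
After move 6 (R'): R=BYOG U=OGWR F=BYOG D=BWYR B=RYWB
Query 1: R[3] = G
Query 2: B[0] = R
Query 3: U[2] = W
Query 4: R[1] = Y
Query 5: D[1] = W
Query 6: D[2] = Y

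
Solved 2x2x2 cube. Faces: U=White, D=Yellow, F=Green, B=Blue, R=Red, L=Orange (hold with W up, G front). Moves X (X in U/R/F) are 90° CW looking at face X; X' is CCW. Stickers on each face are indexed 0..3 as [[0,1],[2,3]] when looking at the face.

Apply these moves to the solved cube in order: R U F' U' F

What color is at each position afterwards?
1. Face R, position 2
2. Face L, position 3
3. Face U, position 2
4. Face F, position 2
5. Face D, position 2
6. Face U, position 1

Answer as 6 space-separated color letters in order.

Answer: W O G G Y R

Derivation:
After move 1 (R): R=RRRR U=WGWG F=GYGY D=YBYB B=WBWB
After move 2 (U): U=WWGG F=RRGY R=WBRR B=OOWB L=GYOO
After move 3 (F'): F=RYRG U=WWWR R=BBYR D=YOYB L=GGOG
After move 4 (U'): U=WRWW F=GGRG R=RYYR B=BBWB L=OOOG
After move 5 (F): F=RGGG U=WRGO R=WYWR D=YRYB L=OYOO
Query 1: R[2] = W
Query 2: L[3] = O
Query 3: U[2] = G
Query 4: F[2] = G
Query 5: D[2] = Y
Query 6: U[1] = R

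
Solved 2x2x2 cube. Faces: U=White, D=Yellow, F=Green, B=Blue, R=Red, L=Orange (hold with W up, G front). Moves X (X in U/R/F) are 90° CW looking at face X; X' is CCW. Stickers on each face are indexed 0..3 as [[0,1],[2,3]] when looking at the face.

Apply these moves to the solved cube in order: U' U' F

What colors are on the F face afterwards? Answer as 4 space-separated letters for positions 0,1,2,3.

After move 1 (U'): U=WWWW F=OOGG R=GGRR B=RRBB L=BBOO
After move 2 (U'): U=WWWW F=BBGG R=OORR B=GGBB L=RROO
After move 3 (F): F=GBGB U=WWOR R=WOWR D=ROYY L=RYOY
Query: F face = GBGB

Answer: G B G B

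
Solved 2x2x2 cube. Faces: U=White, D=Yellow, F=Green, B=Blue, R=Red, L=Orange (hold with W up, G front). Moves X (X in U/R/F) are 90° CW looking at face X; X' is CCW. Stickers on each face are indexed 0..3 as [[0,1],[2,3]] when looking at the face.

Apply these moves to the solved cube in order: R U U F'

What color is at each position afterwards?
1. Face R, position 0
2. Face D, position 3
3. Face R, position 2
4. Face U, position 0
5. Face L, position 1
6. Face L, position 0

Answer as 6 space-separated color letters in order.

Answer: B B Y G W R

Derivation:
After move 1 (R): R=RRRR U=WGWG F=GYGY D=YBYB B=WBWB
After move 2 (U): U=WWGG F=RRGY R=WBRR B=OOWB L=GYOO
After move 3 (U): U=GWGW F=WBGY R=OORR B=GYWB L=RROO
After move 4 (F'): F=BYWG U=GWOR R=BOYR D=ROYB L=RWOG
Query 1: R[0] = B
Query 2: D[3] = B
Query 3: R[2] = Y
Query 4: U[0] = G
Query 5: L[1] = W
Query 6: L[0] = R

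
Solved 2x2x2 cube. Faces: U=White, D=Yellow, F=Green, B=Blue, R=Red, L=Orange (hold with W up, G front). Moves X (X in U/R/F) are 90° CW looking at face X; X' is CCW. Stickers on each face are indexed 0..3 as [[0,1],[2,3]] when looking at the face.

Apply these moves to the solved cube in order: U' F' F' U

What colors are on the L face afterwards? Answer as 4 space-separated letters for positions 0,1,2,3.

Answer: G G O G

Derivation:
After move 1 (U'): U=WWWW F=OOGG R=GGRR B=RRBB L=BBOO
After move 2 (F'): F=OGOG U=WWGR R=YGYR D=BOYY L=BWOW
After move 3 (F'): F=GGOO U=WWYY R=OGBR D=WWYY L=BROG
After move 4 (U): U=YWYW F=OGOO R=RRBR B=BRBB L=GGOG
Query: L face = GGOG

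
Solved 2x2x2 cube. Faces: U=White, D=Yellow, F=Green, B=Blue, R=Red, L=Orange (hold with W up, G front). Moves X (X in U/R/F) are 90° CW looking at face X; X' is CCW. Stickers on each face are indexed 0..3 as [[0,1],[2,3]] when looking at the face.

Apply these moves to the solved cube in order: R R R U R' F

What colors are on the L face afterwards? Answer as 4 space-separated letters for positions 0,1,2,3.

Answer: G Y O R

Derivation:
After move 1 (R): R=RRRR U=WGWG F=GYGY D=YBYB B=WBWB
After move 2 (R): R=RRRR U=WYWY F=GBGB D=YWYW B=GBGB
After move 3 (R): R=RRRR U=WBWB F=GWGW D=YGYG B=YBYB
After move 4 (U): U=WWBB F=RRGW R=YBRR B=OOYB L=GWOO
After move 5 (R'): R=BRYR U=WYBO F=RWGB D=YRYW B=GOGB
After move 6 (F): F=GRBW U=WYOW R=BROR D=YBYW L=GYOR
Query: L face = GYOR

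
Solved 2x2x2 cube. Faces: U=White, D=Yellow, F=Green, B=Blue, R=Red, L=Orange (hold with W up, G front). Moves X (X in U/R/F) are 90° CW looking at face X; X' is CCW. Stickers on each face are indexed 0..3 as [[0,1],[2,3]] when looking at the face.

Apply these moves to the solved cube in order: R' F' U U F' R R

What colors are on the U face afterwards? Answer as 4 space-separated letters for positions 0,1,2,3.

Answer: R W O G

Derivation:
After move 1 (R'): R=RRRR U=WBWB F=GWGW D=YGYG B=YBYB
After move 2 (F'): F=WWGG U=WBRR R=GRYR D=OOYG L=OBOW
After move 3 (U): U=RWRB F=GRGG R=YBYR B=OBYB L=WWOW
After move 4 (U): U=RRBW F=YBGG R=OBYR B=WWYB L=GROW
After move 5 (F'): F=BGYG U=RROY R=OBOR D=RWYG L=GWOB
After move 6 (R): R=OORB U=RGOG F=BWYG D=RYYW B=YWRB
After move 7 (R): R=ROBO U=RWOG F=BYYW D=RRYY B=GWGB
Query: U face = RWOG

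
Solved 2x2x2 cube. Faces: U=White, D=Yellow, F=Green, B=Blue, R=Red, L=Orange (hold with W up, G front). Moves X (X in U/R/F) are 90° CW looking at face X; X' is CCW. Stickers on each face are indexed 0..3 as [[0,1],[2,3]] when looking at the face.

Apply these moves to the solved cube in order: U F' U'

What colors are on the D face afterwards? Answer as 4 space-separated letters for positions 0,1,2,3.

After move 1 (U): U=WWWW F=RRGG R=BBRR B=OOBB L=GGOO
After move 2 (F'): F=RGRG U=WWBR R=YBYR D=GOYY L=GWOW
After move 3 (U'): U=WRWB F=GWRG R=RGYR B=YBBB L=OOOW
Query: D face = GOYY

Answer: G O Y Y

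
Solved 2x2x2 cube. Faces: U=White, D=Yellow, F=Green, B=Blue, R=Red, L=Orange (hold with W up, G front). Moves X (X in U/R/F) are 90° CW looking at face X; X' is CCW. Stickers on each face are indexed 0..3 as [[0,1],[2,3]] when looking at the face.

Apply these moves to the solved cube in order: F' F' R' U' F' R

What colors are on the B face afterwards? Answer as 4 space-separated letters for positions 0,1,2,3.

Answer: O R B B

Derivation:
After move 1 (F'): F=GGGG U=WWRR R=YRYR D=OOYY L=OWOW
After move 2 (F'): F=GGGG U=WWYY R=OROR D=WWYY L=OROR
After move 3 (R'): R=RROO U=WBYB F=GWGY D=WGYG B=YBWB
After move 4 (U'): U=BBWY F=ORGY R=GWOO B=RRWB L=YBOR
After move 5 (F'): F=RYOG U=BBGO R=GWWO D=BRYG L=YYOW
After move 6 (R): R=WGOW U=BYGG F=RROG D=BWYR B=ORBB
Query: B face = ORBB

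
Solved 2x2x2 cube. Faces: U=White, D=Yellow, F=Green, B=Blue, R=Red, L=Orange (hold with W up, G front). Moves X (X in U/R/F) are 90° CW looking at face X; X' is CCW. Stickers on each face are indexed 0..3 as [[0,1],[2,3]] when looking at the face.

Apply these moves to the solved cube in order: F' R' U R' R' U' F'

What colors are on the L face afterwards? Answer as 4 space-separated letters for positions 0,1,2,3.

Answer: R B O R

Derivation:
After move 1 (F'): F=GGGG U=WWRR R=YRYR D=OOYY L=OWOW
After move 2 (R'): R=RRYY U=WBRB F=GWGR D=OGYG B=YBOB
After move 3 (U): U=RWBB F=RRGR R=YBYY B=OWOB L=GWOW
After move 4 (R'): R=BYYY U=ROBO F=RWGB D=ORYR B=GWGB
After move 5 (R'): R=YYBY U=RGBG F=ROGO D=OWYB B=RWRB
After move 6 (U'): U=GGRB F=GWGO R=ROBY B=YYRB L=RWOW
After move 7 (F'): F=WOGG U=GGRB R=WOOY D=WWYB L=RBOR
Query: L face = RBOR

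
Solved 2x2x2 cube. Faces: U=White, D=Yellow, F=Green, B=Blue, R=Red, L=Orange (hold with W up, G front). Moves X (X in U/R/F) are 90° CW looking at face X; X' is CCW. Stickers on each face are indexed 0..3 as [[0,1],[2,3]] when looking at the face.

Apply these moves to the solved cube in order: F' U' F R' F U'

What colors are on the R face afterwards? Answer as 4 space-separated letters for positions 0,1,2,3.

Answer: G G Y R

Derivation:
After move 1 (F'): F=GGGG U=WWRR R=YRYR D=OOYY L=OWOW
After move 2 (U'): U=WRWR F=OWGG R=GGYR B=YRBB L=BBOW
After move 3 (F): F=GOGW U=WRWB R=WGRR D=YGYY L=BOOO
After move 4 (R'): R=GRWR U=WBWY F=GRGB D=YOYW B=YRGB
After move 5 (F): F=GGBR U=WBOO R=WRYR D=WGYW L=BYOO
After move 6 (U'): U=BOWO F=BYBR R=GGYR B=WRGB L=YROO
Query: R face = GGYR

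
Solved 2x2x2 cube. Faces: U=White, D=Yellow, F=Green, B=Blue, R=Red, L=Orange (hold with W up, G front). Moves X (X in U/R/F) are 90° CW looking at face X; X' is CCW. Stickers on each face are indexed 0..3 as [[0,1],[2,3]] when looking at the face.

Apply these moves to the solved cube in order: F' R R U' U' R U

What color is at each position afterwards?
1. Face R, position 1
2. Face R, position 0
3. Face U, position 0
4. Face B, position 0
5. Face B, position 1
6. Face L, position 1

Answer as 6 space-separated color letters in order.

Answer: B W O R Y W

Derivation:
After move 1 (F'): F=GGGG U=WWRR R=YRYR D=OOYY L=OWOW
After move 2 (R): R=YYRR U=WGRG F=GOGY D=OBYB B=RBWB
After move 3 (R): R=RYRY U=WORY F=GBGB D=OWYR B=GBGB
After move 4 (U'): U=OYWR F=OWGB R=GBRY B=RYGB L=GBOW
After move 5 (U'): U=YROW F=GBGB R=OWRY B=GBGB L=RYOW
After move 6 (R): R=ROYW U=YBOB F=GWGR D=OGYG B=WBRB
After move 7 (U): U=OYBB F=ROGR R=WBYW B=RYRB L=GWOW
Query 1: R[1] = B
Query 2: R[0] = W
Query 3: U[0] = O
Query 4: B[0] = R
Query 5: B[1] = Y
Query 6: L[1] = W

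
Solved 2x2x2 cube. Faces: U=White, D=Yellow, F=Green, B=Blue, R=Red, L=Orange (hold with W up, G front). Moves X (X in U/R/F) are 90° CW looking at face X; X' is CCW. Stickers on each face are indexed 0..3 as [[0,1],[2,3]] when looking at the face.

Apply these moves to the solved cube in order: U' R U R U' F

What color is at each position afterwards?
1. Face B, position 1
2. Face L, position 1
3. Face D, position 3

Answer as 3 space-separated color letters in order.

Answer: W Y B

Derivation:
After move 1 (U'): U=WWWW F=OOGG R=GGRR B=RRBB L=BBOO
After move 2 (R): R=RGRG U=WOWG F=OYGY D=YBYR B=WRWB
After move 3 (U): U=WWGO F=RGGY R=WRRG B=BBWB L=OYOO
After move 4 (R): R=RWGR U=WGGY F=RBGR D=YWYB B=OBWB
After move 5 (U'): U=GYWG F=OYGR R=RBGR B=RWWB L=OBOO
After move 6 (F): F=GORY U=GYOB R=WBGR D=GRYB L=OYOW
Query 1: B[1] = W
Query 2: L[1] = Y
Query 3: D[3] = B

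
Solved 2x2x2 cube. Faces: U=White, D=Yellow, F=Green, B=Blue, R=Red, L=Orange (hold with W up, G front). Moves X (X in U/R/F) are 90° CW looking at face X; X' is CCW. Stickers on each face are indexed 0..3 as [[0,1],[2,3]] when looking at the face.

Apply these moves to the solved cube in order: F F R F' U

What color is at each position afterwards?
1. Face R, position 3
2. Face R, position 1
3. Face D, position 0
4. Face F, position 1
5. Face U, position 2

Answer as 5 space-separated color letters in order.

Answer: R B R O R

Derivation:
After move 1 (F): F=GGGG U=WWOO R=WRWR D=RRYY L=OYOY
After move 2 (F): F=GGGG U=WWYY R=OROR D=WWYY L=OROR
After move 3 (R): R=OORR U=WGYG F=GWGY D=WBYB B=YBWB
After move 4 (F'): F=WYGG U=WGOR R=BOWR D=RRYB L=OGOY
After move 5 (U): U=OWRG F=BOGG R=YBWR B=OGWB L=WYOY
Query 1: R[3] = R
Query 2: R[1] = B
Query 3: D[0] = R
Query 4: F[1] = O
Query 5: U[2] = R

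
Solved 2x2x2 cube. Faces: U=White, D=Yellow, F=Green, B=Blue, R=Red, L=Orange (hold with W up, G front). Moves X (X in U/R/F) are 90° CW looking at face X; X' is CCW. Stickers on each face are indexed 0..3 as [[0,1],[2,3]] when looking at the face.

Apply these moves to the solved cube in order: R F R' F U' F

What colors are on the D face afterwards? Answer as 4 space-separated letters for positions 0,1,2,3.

After move 1 (R): R=RRRR U=WGWG F=GYGY D=YBYB B=WBWB
After move 2 (F): F=GGYY U=WGOO R=WRGR D=RRYB L=OYOB
After move 3 (R'): R=RRWG U=WWOW F=GGYO D=RGYY B=BBRB
After move 4 (F): F=YGOG U=WWBY R=ORWG D=WRYY L=OROG
After move 5 (U'): U=WYWB F=OROG R=YGWG B=ORRB L=BBOG
After move 6 (F): F=OOGR U=WYGB R=WGBG D=WYYY L=BWOR
Query: D face = WYYY

Answer: W Y Y Y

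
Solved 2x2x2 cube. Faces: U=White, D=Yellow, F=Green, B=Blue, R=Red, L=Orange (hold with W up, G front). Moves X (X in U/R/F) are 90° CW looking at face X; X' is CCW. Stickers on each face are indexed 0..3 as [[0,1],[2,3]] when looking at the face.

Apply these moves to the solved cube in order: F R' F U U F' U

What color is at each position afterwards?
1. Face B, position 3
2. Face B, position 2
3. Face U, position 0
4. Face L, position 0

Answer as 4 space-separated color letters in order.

Answer: B R O B

Derivation:
After move 1 (F): F=GGGG U=WWOO R=WRWR D=RRYY L=OYOY
After move 2 (R'): R=RRWW U=WBOB F=GWGO D=RGYG B=YBRB
After move 3 (F): F=GGOW U=WBYY R=ORBW D=WRYG L=OROG
After move 4 (U): U=YWYB F=OROW R=YBBW B=ORRB L=GGOG
After move 5 (U): U=YYBW F=YBOW R=ORBW B=GGRB L=OROG
After move 6 (F'): F=BWYO U=YYOB R=RRWW D=RGYG L=OWOB
After move 7 (U): U=OYBY F=RRYO R=GGWW B=OWRB L=BWOB
Query 1: B[3] = B
Query 2: B[2] = R
Query 3: U[0] = O
Query 4: L[0] = B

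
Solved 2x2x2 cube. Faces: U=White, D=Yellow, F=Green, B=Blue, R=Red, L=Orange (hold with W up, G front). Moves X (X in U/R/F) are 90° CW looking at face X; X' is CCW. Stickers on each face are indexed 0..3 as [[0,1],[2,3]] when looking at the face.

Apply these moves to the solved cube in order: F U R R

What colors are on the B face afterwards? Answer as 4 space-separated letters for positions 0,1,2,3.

After move 1 (F): F=GGGG U=WWOO R=WRWR D=RRYY L=OYOY
After move 2 (U): U=OWOW F=WRGG R=BBWR B=OYBB L=GGOY
After move 3 (R): R=WBRB U=OROG F=WRGY D=RBYO B=WYWB
After move 4 (R): R=RWBB U=OROY F=WBGO D=RWYW B=GYRB
Query: B face = GYRB

Answer: G Y R B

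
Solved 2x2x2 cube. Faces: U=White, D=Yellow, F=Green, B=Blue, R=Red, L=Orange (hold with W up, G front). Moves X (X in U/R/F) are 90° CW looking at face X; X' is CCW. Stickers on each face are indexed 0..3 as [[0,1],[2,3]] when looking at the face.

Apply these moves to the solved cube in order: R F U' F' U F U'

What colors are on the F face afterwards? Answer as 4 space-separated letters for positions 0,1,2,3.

Answer: Y B Y G

Derivation:
After move 1 (R): R=RRRR U=WGWG F=GYGY D=YBYB B=WBWB
After move 2 (F): F=GGYY U=WGOO R=WRGR D=RRYB L=OYOB
After move 3 (U'): U=GOWO F=OYYY R=GGGR B=WRWB L=WBOB
After move 4 (F'): F=YYOY U=GOGG R=RGRR D=BBYB L=WOOW
After move 5 (U): U=GGGO F=RGOY R=WRRR B=WOWB L=YYOW
After move 6 (F): F=ORYG U=GGWY R=GROR D=RWYB L=YBOB
After move 7 (U'): U=GYGW F=YBYG R=OROR B=GRWB L=WOOB
Query: F face = YBYG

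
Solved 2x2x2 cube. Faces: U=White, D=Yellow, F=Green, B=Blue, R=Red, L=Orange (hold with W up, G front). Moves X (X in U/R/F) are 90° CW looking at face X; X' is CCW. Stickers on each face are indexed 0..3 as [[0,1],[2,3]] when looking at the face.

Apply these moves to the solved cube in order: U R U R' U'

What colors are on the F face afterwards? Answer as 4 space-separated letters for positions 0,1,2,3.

After move 1 (U): U=WWWW F=RRGG R=BBRR B=OOBB L=GGOO
After move 2 (R): R=RBRB U=WRWG F=RYGY D=YBYO B=WOWB
After move 3 (U): U=WWGR F=RBGY R=WORB B=GGWB L=RYOO
After move 4 (R'): R=OBWR U=WWGG F=RWGR D=YBYY B=OGBB
After move 5 (U'): U=WGWG F=RYGR R=RWWR B=OBBB L=OGOO
Query: F face = RYGR

Answer: R Y G R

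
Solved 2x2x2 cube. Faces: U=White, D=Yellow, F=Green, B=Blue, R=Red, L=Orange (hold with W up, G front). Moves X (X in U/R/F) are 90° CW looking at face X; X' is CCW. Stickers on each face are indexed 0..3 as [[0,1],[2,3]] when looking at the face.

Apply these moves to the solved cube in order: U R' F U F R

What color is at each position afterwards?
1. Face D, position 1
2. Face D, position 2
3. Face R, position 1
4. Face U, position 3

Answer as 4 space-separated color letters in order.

After move 1 (U): U=WWWW F=RRGG R=BBRR B=OOBB L=GGOO
After move 2 (R'): R=BRBR U=WBWO F=RWGW D=YRYG B=YOYB
After move 3 (F): F=GRWW U=WBOG R=WROR D=BBYG L=GYOR
After move 4 (U): U=OWGB F=WRWW R=YOOR B=GYYB L=GROR
After move 5 (F): F=WWWR U=OWRR R=GOBR D=OYYG L=GBOB
After move 6 (R): R=BGRO U=OWRR F=WYWG D=OYYG B=RYWB
Query 1: D[1] = Y
Query 2: D[2] = Y
Query 3: R[1] = G
Query 4: U[3] = R

Answer: Y Y G R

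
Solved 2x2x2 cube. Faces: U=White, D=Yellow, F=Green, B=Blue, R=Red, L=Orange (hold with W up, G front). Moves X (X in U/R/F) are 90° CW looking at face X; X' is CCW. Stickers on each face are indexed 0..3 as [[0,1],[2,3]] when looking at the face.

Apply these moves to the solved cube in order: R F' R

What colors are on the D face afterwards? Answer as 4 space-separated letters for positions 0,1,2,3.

After move 1 (R): R=RRRR U=WGWG F=GYGY D=YBYB B=WBWB
After move 2 (F'): F=YYGG U=WGRR R=BRYR D=OOYB L=OGOW
After move 3 (R): R=YBRR U=WYRG F=YOGB D=OWYW B=RBGB
Query: D face = OWYW

Answer: O W Y W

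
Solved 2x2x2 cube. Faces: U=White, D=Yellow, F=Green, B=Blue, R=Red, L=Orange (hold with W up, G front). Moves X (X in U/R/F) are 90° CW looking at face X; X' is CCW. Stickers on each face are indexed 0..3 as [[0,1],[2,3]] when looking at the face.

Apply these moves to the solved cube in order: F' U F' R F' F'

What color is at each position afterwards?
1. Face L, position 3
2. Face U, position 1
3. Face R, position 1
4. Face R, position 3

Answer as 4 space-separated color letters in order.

After move 1 (F'): F=GGGG U=WWRR R=YRYR D=OOYY L=OWOW
After move 2 (U): U=RWRW F=YRGG R=BBYR B=OWBB L=GGOW
After move 3 (F'): F=RGYG U=RWBY R=OBOR D=GWYY L=GWOR
After move 4 (R): R=OORB U=RGBG F=RWYY D=GBYO B=YWWB
After move 5 (F'): F=WYRY U=RGOR R=BOGB D=WRYO L=GGOB
After move 6 (F'): F=YYWR U=RGBG R=ROWB D=GBYO L=GROO
Query 1: L[3] = O
Query 2: U[1] = G
Query 3: R[1] = O
Query 4: R[3] = B

Answer: O G O B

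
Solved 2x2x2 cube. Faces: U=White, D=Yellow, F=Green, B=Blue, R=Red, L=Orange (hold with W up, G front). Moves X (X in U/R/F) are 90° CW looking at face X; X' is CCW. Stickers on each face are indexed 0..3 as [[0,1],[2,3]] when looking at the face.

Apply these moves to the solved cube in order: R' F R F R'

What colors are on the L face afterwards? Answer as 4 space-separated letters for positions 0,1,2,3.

Answer: O R O Y

Derivation:
After move 1 (R'): R=RRRR U=WBWB F=GWGW D=YGYG B=YBYB
After move 2 (F): F=GGWW U=WBOO R=WRBR D=RRYG L=OYOG
After move 3 (R): R=BWRR U=WGOW F=GRWG D=RYYY B=OBBB
After move 4 (F): F=WGGR U=WGGY R=OWWR D=RBYY L=OROY
After move 5 (R'): R=WROW U=WBGO F=WGGY D=RGYR B=YBBB
Query: L face = OROY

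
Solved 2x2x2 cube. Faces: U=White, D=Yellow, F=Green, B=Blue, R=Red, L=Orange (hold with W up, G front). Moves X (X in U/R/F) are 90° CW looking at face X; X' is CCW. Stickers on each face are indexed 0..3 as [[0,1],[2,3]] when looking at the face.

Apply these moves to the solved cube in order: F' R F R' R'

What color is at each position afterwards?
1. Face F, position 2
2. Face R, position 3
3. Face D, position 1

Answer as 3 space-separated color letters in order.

After move 1 (F'): F=GGGG U=WWRR R=YRYR D=OOYY L=OWOW
After move 2 (R): R=YYRR U=WGRG F=GOGY D=OBYB B=RBWB
After move 3 (F): F=GGYO U=WGWW R=RYGR D=RYYB L=OOOB
After move 4 (R'): R=YRRG U=WWWR F=GGYW D=RGYO B=BBYB
After move 5 (R'): R=RGYR U=WYWB F=GWYR D=RGYW B=OBGB
Query 1: F[2] = Y
Query 2: R[3] = R
Query 3: D[1] = G

Answer: Y R G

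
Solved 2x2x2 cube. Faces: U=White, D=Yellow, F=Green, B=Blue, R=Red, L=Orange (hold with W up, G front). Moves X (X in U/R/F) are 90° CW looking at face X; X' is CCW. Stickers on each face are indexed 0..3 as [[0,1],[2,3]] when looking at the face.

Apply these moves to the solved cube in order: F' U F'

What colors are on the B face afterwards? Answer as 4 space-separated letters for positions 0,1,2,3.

After move 1 (F'): F=GGGG U=WWRR R=YRYR D=OOYY L=OWOW
After move 2 (U): U=RWRW F=YRGG R=BBYR B=OWBB L=GGOW
After move 3 (F'): F=RGYG U=RWBY R=OBOR D=GWYY L=GWOR
Query: B face = OWBB

Answer: O W B B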